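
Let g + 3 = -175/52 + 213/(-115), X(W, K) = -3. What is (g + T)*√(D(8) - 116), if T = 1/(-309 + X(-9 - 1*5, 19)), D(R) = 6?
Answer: -294961*I*√110/35880 ≈ -86.22*I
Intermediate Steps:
g = -49141/5980 (g = -3 + (-175/52 + 213/(-115)) = -3 + (-175*1/52 + 213*(-1/115)) = -3 + (-175/52 - 213/115) = -3 - 31201/5980 = -49141/5980 ≈ -8.2176)
T = -1/312 (T = 1/(-309 - 3) = 1/(-312) = -1/312 ≈ -0.0032051)
(g + T)*√(D(8) - 116) = (-49141/5980 - 1/312)*√(6 - 116) = -294961*I*√110/35880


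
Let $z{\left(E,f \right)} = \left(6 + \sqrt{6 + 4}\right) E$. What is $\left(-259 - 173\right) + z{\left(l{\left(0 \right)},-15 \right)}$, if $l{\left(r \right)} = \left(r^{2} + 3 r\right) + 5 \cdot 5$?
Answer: $-282 + 25 \sqrt{10} \approx -202.94$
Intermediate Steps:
$l{\left(r \right)} = 25 + r^{2} + 3 r$ ($l{\left(r \right)} = \left(r^{2} + 3 r\right) + 25 = 25 + r^{2} + 3 r$)
$z{\left(E,f \right)} = E \left(6 + \sqrt{10}\right)$ ($z{\left(E,f \right)} = \left(6 + \sqrt{10}\right) E = E \left(6 + \sqrt{10}\right)$)
$\left(-259 - 173\right) + z{\left(l{\left(0 \right)},-15 \right)} = \left(-259 - 173\right) + \left(25 + 0^{2} + 3 \cdot 0\right) \left(6 + \sqrt{10}\right) = -432 + \left(25 + 0 + 0\right) \left(6 + \sqrt{10}\right) = -432 + 25 \left(6 + \sqrt{10}\right) = -432 + \left(150 + 25 \sqrt{10}\right) = -282 + 25 \sqrt{10}$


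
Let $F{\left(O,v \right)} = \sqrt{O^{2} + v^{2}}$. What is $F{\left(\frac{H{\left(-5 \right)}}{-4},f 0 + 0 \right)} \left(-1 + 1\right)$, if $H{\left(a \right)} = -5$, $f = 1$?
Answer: $0$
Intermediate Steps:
$F{\left(\frac{H{\left(-5 \right)}}{-4},f 0 + 0 \right)} \left(-1 + 1\right) = \sqrt{\left(- \frac{5}{-4}\right)^{2} + \left(1 \cdot 0 + 0\right)^{2}} \left(-1 + 1\right) = \sqrt{\left(\left(-5\right) \left(- \frac{1}{4}\right)\right)^{2} + \left(0 + 0\right)^{2}} \cdot 0 = \sqrt{\left(\frac{5}{4}\right)^{2} + 0^{2}} \cdot 0 = \sqrt{\frac{25}{16} + 0} \cdot 0 = \sqrt{\frac{25}{16}} \cdot 0 = \frac{5}{4} \cdot 0 = 0$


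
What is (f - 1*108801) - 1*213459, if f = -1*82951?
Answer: -405211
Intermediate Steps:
f = -82951
(f - 1*108801) - 1*213459 = (-82951 - 1*108801) - 1*213459 = (-82951 - 108801) - 213459 = -191752 - 213459 = -405211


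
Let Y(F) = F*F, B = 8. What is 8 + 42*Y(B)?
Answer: 2696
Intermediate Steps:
Y(F) = F²
8 + 42*Y(B) = 8 + 42*8² = 8 + 42*64 = 8 + 2688 = 2696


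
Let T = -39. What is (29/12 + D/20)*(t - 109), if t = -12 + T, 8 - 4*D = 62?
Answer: -836/3 ≈ -278.67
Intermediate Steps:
D = -27/2 (D = 2 - ¼*62 = 2 - 31/2 = -27/2 ≈ -13.500)
t = -51 (t = -12 - 39 = -51)
(29/12 + D/20)*(t - 109) = (29/12 - 27/2/20)*(-51 - 109) = (29*(1/12) - 27/2*1/20)*(-160) = (29/12 - 27/40)*(-160) = (209/120)*(-160) = -836/3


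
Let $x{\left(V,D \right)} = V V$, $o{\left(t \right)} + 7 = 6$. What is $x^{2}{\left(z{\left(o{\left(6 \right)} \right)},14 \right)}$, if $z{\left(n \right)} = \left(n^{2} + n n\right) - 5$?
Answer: $81$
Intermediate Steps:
$o{\left(t \right)} = -1$ ($o{\left(t \right)} = -7 + 6 = -1$)
$z{\left(n \right)} = -5 + 2 n^{2}$ ($z{\left(n \right)} = \left(n^{2} + n^{2}\right) - 5 = 2 n^{2} - 5 = -5 + 2 n^{2}$)
$x{\left(V,D \right)} = V^{2}$
$x^{2}{\left(z{\left(o{\left(6 \right)} \right)},14 \right)} = \left(\left(-5 + 2 \left(-1\right)^{2}\right)^{2}\right)^{2} = \left(\left(-5 + 2 \cdot 1\right)^{2}\right)^{2} = \left(\left(-5 + 2\right)^{2}\right)^{2} = \left(\left(-3\right)^{2}\right)^{2} = 9^{2} = 81$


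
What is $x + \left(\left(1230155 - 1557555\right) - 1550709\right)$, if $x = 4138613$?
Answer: $2260504$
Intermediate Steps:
$x + \left(\left(1230155 - 1557555\right) - 1550709\right) = 4138613 + \left(\left(1230155 - 1557555\right) - 1550709\right) = 4138613 - 1878109 = 2260504$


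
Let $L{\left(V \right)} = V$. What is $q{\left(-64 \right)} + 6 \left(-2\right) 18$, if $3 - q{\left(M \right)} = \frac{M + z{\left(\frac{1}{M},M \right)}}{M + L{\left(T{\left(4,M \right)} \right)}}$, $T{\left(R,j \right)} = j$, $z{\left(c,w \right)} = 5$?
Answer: $- \frac{27323}{128} \approx -213.46$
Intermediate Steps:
$q{\left(M \right)} = 3 - \frac{5 + M}{2 M}$ ($q{\left(M \right)} = 3 - \frac{M + 5}{M + M} = 3 - \frac{5 + M}{2 M}$)
$q{\left(-64 \right)} + 6 \left(-2\right) 18 = \frac{5 \left(-1 - 64\right)}{2 \left(-64\right)} + 6 \left(-2\right) 18 = \frac{5}{2} \left(- \frac{1}{64}\right) \left(-65\right) - 216 = \frac{325}{128} - 216 = - \frac{27323}{128}$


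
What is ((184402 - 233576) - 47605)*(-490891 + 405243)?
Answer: 8288927792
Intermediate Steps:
((184402 - 233576) - 47605)*(-490891 + 405243) = (-49174 - 47605)*(-85648) = -96779*(-85648) = 8288927792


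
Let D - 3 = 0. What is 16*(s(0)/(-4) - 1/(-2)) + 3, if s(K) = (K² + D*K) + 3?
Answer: -1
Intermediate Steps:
D = 3 (D = 3 + 0 = 3)
s(K) = 3 + K² + 3*K (s(K) = (K² + 3*K) + 3 = 3 + K² + 3*K)
16*(s(0)/(-4) - 1/(-2)) + 3 = 16*((3 + 0² + 3*0)/(-4) - 1/(-2)) + 3 = 16*((3 + 0 + 0)*(-¼) - 1*(-½)) + 3 = 16*(3*(-¼) + ½) + 3 = 16*(-¾ + ½) + 3 = 16*(-¼) + 3 = -4 + 3 = -1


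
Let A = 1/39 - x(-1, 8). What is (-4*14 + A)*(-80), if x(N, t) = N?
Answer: 171520/39 ≈ 4397.9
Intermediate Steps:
A = 40/39 (A = 1/39 - 1*(-1) = 1/39 + 1 = 40/39 ≈ 1.0256)
(-4*14 + A)*(-80) = (-4*14 + 40/39)*(-80) = (-56 + 40/39)*(-80) = -2144/39*(-80) = 171520/39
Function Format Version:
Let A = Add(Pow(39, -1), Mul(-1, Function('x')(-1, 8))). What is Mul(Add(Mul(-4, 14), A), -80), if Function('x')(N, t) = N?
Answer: Rational(171520, 39) ≈ 4397.9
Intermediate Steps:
A = Rational(40, 39) (A = Add(Pow(39, -1), Mul(-1, -1)) = Add(Rational(1, 39), 1) = Rational(40, 39) ≈ 1.0256)
Mul(Add(Mul(-4, 14), A), -80) = Mul(Add(Mul(-4, 14), Rational(40, 39)), -80) = Mul(Add(-56, Rational(40, 39)), -80) = Mul(Rational(-2144, 39), -80) = Rational(171520, 39)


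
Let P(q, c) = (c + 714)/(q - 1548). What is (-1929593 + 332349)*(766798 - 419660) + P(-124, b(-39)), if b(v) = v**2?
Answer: -927063954589819/1672 ≈ -5.5446e+11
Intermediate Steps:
P(q, c) = (714 + c)/(-1548 + q)
(-1929593 + 332349)*(766798 - 419660) + P(-124, b(-39)) = (-1929593 + 332349)*(766798 - 419660) + (714 + (-39)**2)/(-1548 - 124) = -1597244*347138 + (714 + 1521)/(-1672) = -554464087672 - 1/1672*2235 = -554464087672 - 2235/1672 = -927063954589819/1672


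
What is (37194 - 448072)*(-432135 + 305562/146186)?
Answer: 12977947629439572/73093 ≈ 1.7755e+11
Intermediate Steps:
(37194 - 448072)*(-432135 + 305562/146186) = -410878*(-432135 + 305562*(1/146186)) = -410878*(-432135 + 152781/73093) = -410878*(-31585890774/73093) = 12977947629439572/73093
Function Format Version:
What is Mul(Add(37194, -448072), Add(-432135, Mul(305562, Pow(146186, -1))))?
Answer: Rational(12977947629439572, 73093) ≈ 1.7755e+11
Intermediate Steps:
Mul(Add(37194, -448072), Add(-432135, Mul(305562, Pow(146186, -1)))) = Mul(-410878, Add(-432135, Mul(305562, Rational(1, 146186)))) = Mul(-410878, Add(-432135, Rational(152781, 73093))) = Mul(-410878, Rational(-31585890774, 73093)) = Rational(12977947629439572, 73093)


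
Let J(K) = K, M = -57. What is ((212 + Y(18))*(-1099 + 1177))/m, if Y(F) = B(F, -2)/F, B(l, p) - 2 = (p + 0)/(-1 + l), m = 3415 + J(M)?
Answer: 421876/85629 ≈ 4.9268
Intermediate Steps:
m = 3358 (m = 3415 - 57 = 3358)
B(l, p) = 2 + p/(-1 + l) (B(l, p) = 2 + (p + 0)/(-1 + l) = 2 + p/(-1 + l))
Y(F) = (-4 + 2*F)/(F*(-1 + F)) (Y(F) = ((-2 - 2 + 2*F)/(-1 + F))/F = ((-4 + 2*F)/(-1 + F))/F = (-4 + 2*F)/(F*(-1 + F)))
((212 + Y(18))*(-1099 + 1177))/m = ((212 + 2*(-2 + 18)/(18*(-1 + 18)))*(-1099 + 1177))/3358 = ((212 + 2*(1/18)*16/17)*78)*(1/3358) = ((212 + 2*(1/18)*(1/17)*16)*78)*(1/3358) = ((212 + 16/153)*78)*(1/3358) = ((32452/153)*78)*(1/3358) = (843752/51)*(1/3358) = 421876/85629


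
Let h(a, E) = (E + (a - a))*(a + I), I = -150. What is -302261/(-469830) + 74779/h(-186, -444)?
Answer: 13370987099/11681853120 ≈ 1.1446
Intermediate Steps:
h(a, E) = E*(-150 + a) (h(a, E) = (E + (a - a))*(a - 150) = (E + 0)*(-150 + a) = E*(-150 + a))
-302261/(-469830) + 74779/h(-186, -444) = -302261/(-469830) + 74779/((-444*(-150 - 186))) = -302261*(-1/469830) + 74779/((-444*(-336))) = 302261/469830 + 74779/149184 = 13370987099/11681853120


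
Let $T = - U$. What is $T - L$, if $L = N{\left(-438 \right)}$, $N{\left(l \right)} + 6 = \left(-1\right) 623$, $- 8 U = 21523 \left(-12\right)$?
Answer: $- \frac{63311}{2} \approx -31656.0$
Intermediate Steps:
$U = \frac{64569}{2}$ ($U = - \frac{21523 \left(-12\right)}{8} = \left(- \frac{1}{8}\right) \left(-258276\right) = \frac{64569}{2} \approx 32285.0$)
$T = - \frac{64569}{2}$ ($T = \left(-1\right) \frac{64569}{2} = - \frac{64569}{2} \approx -32285.0$)
$N{\left(l \right)} = -629$ ($N{\left(l \right)} = -6 - 623 = -629$)
$L = -629$
$T - L = - \frac{64569}{2} - -629 = - \frac{64569}{2} + 629 = - \frac{63311}{2}$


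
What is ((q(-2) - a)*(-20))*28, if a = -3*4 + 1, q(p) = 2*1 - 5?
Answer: -4480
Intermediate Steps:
q(p) = -3 (q(p) = 2 - 5 = -3)
a = -11 (a = -12 + 1 = -11)
((q(-2) - a)*(-20))*28 = ((-3 - 1*(-11))*(-20))*28 = ((-3 + 11)*(-20))*28 = (8*(-20))*28 = -160*28 = -4480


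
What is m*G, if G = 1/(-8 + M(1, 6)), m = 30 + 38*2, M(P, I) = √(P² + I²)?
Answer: -848/27 - 106*√37/27 ≈ -55.288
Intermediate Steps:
M(P, I) = √(I² + P²)
m = 106 (m = 30 + 76 = 106)
G = 1/(-8 + √37) (G = 1/(-8 + √(6² + 1²)) = 1/(-8 + √(36 + 1)) = 1/(-8 + √37) ≈ -0.52158)
m*G = 106*(-8/27 - √37/27) = -848/27 - 106*√37/27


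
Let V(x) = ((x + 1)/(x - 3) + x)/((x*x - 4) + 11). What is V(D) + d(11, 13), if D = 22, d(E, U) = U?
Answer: 121718/9329 ≈ 13.047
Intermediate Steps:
V(x) = (x + (1 + x)/(-3 + x))/(7 + x²) (V(x) = ((1 + x)/(-3 + x) + x)/((x² - 4) + 11) = ((1 + x)/(-3 + x) + x)/((-4 + x²) + 11) = (x + (1 + x)/(-3 + x))/(7 + x²))
V(D) + d(11, 13) = (1 + 22² - 2*22)/(-21 + 22³ - 3*22² + 7*22) + 13 = (1 + 484 - 44)/(-21 + 10648 - 3*484 + 154) + 13 = 441/(-21 + 10648 - 1452 + 154) + 13 = 441/9329 + 13 = 121718/9329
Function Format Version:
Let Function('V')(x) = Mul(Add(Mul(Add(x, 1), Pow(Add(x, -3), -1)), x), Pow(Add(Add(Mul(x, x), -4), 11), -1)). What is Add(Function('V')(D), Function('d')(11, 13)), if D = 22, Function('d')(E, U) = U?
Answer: Rational(121718, 9329) ≈ 13.047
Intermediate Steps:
Function('V')(x) = Mul(Pow(Add(7, Pow(x, 2)), -1), Add(x, Mul(Pow(Add(-3, x), -1), Add(1, x)))) (Function('V')(x) = Mul(Add(Mul(Add(1, x), Pow(Add(-3, x), -1)), x), Pow(Add(Add(Pow(x, 2), -4), 11), -1)) = Mul(Add(Mul(Pow(Add(-3, x), -1), Add(1, x)), x), Pow(Add(Add(-4, Pow(x, 2)), 11), -1)) = Mul(Add(x, Mul(Pow(Add(-3, x), -1), Add(1, x))), Pow(Add(7, Pow(x, 2)), -1)) = Mul(Pow(Add(7, Pow(x, 2)), -1), Add(x, Mul(Pow(Add(-3, x), -1), Add(1, x)))))
Add(Function('V')(D), Function('d')(11, 13)) = Add(Mul(Pow(Add(-21, Pow(22, 3), Mul(-3, Pow(22, 2)), Mul(7, 22)), -1), Add(1, Pow(22, 2), Mul(-2, 22))), 13) = Add(Mul(Pow(Add(-21, 10648, Mul(-3, 484), 154), -1), Add(1, 484, -44)), 13) = Add(Mul(Pow(Add(-21, 10648, -1452, 154), -1), 441), 13) = Add(Mul(Pow(9329, -1), 441), 13) = Add(Mul(Rational(1, 9329), 441), 13) = Add(Rational(441, 9329), 13) = Rational(121718, 9329)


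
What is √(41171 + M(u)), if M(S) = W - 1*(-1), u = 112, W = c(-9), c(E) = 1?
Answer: √41173 ≈ 202.91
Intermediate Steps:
W = 1
M(S) = 2 (M(S) = 1 - 1*(-1) = 1 + 1 = 2)
√(41171 + M(u)) = √(41171 + 2) = √41173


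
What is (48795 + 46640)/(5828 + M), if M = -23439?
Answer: -95435/17611 ≈ -5.4191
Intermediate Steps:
(48795 + 46640)/(5828 + M) = (48795 + 46640)/(5828 - 23439) = 95435/(-17611) = 95435*(-1/17611) = -95435/17611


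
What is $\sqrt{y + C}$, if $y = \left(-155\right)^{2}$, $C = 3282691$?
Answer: $14 \sqrt{16871} \approx 1818.4$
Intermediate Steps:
$y = 24025$
$\sqrt{y + C} = \sqrt{24025 + 3282691} = \sqrt{3306716} = 14 \sqrt{16871}$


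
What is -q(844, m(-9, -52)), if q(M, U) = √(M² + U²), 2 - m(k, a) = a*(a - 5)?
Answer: -2*√2371445 ≈ -3079.9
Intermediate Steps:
m(k, a) = 2 - a*(-5 + a) (m(k, a) = 2 - a*(a - 5) = 2 - a*(-5 + a))
-q(844, m(-9, -52)) = -√(844² + (2 - 1*(-52)² + 5*(-52))²) = -√(712336 + (2 - 1*2704 - 260)²) = -√(712336 + (2 - 2704 - 260)²) = -√(712336 + (-2962)²) = -√(712336 + 8773444) = -√9485780 = -2*√2371445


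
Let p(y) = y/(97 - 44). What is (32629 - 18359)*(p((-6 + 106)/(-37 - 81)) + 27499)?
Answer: 1227067639210/3127 ≈ 3.9241e+8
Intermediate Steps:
p(y) = y/53
(32629 - 18359)*(p((-6 + 106)/(-37 - 81)) + 27499) = (32629 - 18359)*(((-6 + 106)/(-37 - 81))/53 + 27499) = 14270*((100/(-118))/53 + 27499) = 14270*((100*(-1/118))/53 + 27499) = 14270*((1/53)*(-50/59) + 27499) = 14270*(-50/3127 + 27499) = 14270*(85989323/3127) = 1227067639210/3127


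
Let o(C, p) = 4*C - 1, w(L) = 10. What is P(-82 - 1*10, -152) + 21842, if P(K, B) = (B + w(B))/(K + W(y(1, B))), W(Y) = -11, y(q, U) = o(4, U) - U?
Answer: 2249868/103 ≈ 21843.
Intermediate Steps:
o(C, p) = -1 + 4*C
y(q, U) = 15 - U (y(q, U) = (-1 + 4*4) - U = (-1 + 16) - U = 15 - U)
P(K, B) = (10 + B)/(-11 + K) (P(K, B) = (B + 10)/(K - 11) = (10 + B)/(-11 + K))
P(-82 - 1*10, -152) + 21842 = (10 - 152)/(-11 + (-82 - 1*10)) + 21842 = -142/(-11 + (-82 - 10)) + 21842 = -142/(-11 - 92) + 21842 = -142/(-103) + 21842 = -1/103*(-142) + 21842 = 142/103 + 21842 = 2249868/103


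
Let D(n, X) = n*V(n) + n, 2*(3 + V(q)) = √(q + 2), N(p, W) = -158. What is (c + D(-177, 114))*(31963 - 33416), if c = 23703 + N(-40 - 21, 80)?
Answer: -34725247 + 1285905*I*√7/2 ≈ -3.4725e+7 + 1.7011e+6*I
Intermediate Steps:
V(q) = -3 + √(2 + q)/2 (V(q) = -3 + √(q + 2)/2 = -3 + √(2 + q)/2)
D(n, X) = n + n*(-3 + √(2 + n)/2) (D(n, X) = n*(-3 + √(2 + n)/2) + n = n + n*(-3 + √(2 + n)/2))
c = 23545 (c = 23703 - 158 = 23545)
(c + D(-177, 114))*(31963 - 33416) = (23545 + (½)*(-177)*(-4 + √(2 - 177)))*(31963 - 33416) = (23545 + (½)*(-177)*(-4 + √(-175)))*(-1453) = (23545 + (½)*(-177)*(-4 + 5*I*√7))*(-1453) = (23545 + (354 - 885*I*√7/2))*(-1453) = (23899 - 885*I*√7/2)*(-1453) = -34725247 + 1285905*I*√7/2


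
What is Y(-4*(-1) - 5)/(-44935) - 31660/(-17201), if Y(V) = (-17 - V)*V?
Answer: 1422366884/772926935 ≈ 1.8402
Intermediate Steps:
Y(V) = V*(-17 - V)
Y(-4*(-1) - 5)/(-44935) - 31660/(-17201) = -(-4*(-1) - 5)*(17 + (-4*(-1) - 5))/(-44935) - 31660/(-17201) = -(4 - 5)*(17 + (4 - 5))*(-1/44935) - 31660*(-1/17201) = -1*(-1)*(17 - 1)*(-1/44935) + 31660/17201 = -1*(-1)*16*(-1/44935) + 31660/17201 = 16*(-1/44935) + 31660/17201 = -16/44935 + 31660/17201 = 1422366884/772926935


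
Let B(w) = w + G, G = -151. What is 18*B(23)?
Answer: -2304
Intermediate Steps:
B(w) = -151 + w (B(w) = w - 151 = -151 + w)
18*B(23) = 18*(-151 + 23) = 18*(-128) = -2304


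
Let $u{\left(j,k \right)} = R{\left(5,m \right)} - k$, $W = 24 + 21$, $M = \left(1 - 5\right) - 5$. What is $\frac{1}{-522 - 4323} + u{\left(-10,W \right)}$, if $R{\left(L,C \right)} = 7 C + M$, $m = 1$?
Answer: $- \frac{227716}{4845} \approx -47.0$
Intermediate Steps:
$M = -9$ ($M = \left(1 - 5\right) - 5 = -4 - 5 = -9$)
$R{\left(L,C \right)} = -9 + 7 C$ ($R{\left(L,C \right)} = 7 C - 9 = -9 + 7 C$)
$W = 45$
$u{\left(j,k \right)} = -2 - k$ ($u{\left(j,k \right)} = \left(-9 + 7 \cdot 1\right) - k = \left(-9 + 7\right) - k = -2 - k$)
$\frac{1}{-522 - 4323} + u{\left(-10,W \right)} = \frac{1}{-522 - 4323} - 47 = \frac{1}{-4845} - 47 = - \frac{1}{4845} - 47 = - \frac{227716}{4845}$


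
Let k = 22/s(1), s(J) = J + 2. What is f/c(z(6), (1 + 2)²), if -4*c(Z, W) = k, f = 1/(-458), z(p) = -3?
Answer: 3/2519 ≈ 0.0011909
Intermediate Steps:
s(J) = 2 + J
k = 22/3 (k = 22/(2 + 1) = 22/3 ≈ 7.3333)
f = -1/458 ≈ -0.0021834
c(Z, W) = -11/6 (c(Z, W) = -¼*22/3 = -11/6)
f/c(z(6), (1 + 2)²) = -1/(458*(-11/6)) = -1/458*(-6/11) = 3/2519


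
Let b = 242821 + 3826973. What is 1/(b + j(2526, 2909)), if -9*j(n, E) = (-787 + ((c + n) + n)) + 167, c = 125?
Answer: 3/12207863 ≈ 2.4574e-7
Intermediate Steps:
b = 4069794
j(n, E) = 55 - 2*n/9 (j(n, E) = -((-787 + ((125 + n) + n)) + 167)/9 = -((-787 + (125 + 2*n)) + 167)/9 = -((-662 + 2*n) + 167)/9 = -(-495 + 2*n)/9 = 55 - 2*n/9)
1/(b + j(2526, 2909)) = 1/(4069794 + (55 - 2/9*2526)) = 1/(4069794 + (55 - 1684/3)) = 1/(4069794 - 1519/3) = 1/(12207863/3) = 3/12207863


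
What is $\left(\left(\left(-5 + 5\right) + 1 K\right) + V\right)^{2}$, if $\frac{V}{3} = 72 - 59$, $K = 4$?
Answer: $1849$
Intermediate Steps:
$V = 39$ ($V = 3 \left(72 - 59\right) = 3 \cdot 13 = 39$)
$\left(\left(\left(-5 + 5\right) + 1 K\right) + V\right)^{2} = \left(\left(\left(-5 + 5\right) + 1 \cdot 4\right) + 39\right)^{2} = \left(\left(0 + 4\right) + 39\right)^{2} = \left(4 + 39\right)^{2} = 43^{2} = 1849$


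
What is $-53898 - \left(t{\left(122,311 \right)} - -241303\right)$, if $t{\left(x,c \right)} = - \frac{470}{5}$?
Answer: $-295107$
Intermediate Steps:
$t{\left(x,c \right)} = -94$ ($t{\left(x,c \right)} = \left(-470\right) \frac{1}{5} = -94$)
$-53898 - \left(t{\left(122,311 \right)} - -241303\right) = -53898 - \left(-94 - -241303\right) = -53898 - \left(-94 + 241303\right) = -53898 - 241209 = -295107$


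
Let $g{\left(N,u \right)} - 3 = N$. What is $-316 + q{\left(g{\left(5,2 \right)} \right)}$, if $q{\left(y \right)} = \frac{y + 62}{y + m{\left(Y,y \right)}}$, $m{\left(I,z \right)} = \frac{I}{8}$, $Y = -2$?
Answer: $- \frac{9516}{31} \approx -306.97$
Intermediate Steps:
$g{\left(N,u \right)} = 3 + N$
$m{\left(I,z \right)} = \frac{I}{8}$ ($m{\left(I,z \right)} = I \frac{1}{8} = \frac{I}{8}$)
$q{\left(y \right)} = \frac{62 + y}{- \frac{1}{4} + y}$ ($q{\left(y \right)} = \frac{y + 62}{y + \frac{1}{8} \left(-2\right)} = \frac{62 + y}{y - \frac{1}{4}} = \frac{62 + y}{- \frac{1}{4} + y}$)
$-316 + q{\left(g{\left(5,2 \right)} \right)} = -316 + \frac{4 \left(62 + \left(3 + 5\right)\right)}{-1 + 4 \left(3 + 5\right)} = -316 + \frac{4 \left(62 + 8\right)}{-1 + 4 \cdot 8} = -316 + 4 \frac{1}{-1 + 32} \cdot 70 = -316 + 4 \cdot \frac{1}{31} \cdot 70 = -316 + \frac{280}{31} = - \frac{9516}{31}$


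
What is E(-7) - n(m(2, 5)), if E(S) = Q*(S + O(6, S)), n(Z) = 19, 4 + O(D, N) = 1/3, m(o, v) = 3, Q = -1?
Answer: -25/3 ≈ -8.3333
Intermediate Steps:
O(D, N) = -11/3 (O(D, N) = -4 + 1/3 = -11/3)
E(S) = 11/3 - S (E(S) = -(S - 11/3) = -(-11/3 + S) = 11/3 - S)
E(-7) - n(m(2, 5)) = (11/3 - 1*(-7)) - 1*19 = (11/3 + 7) - 19 = 32/3 - 19 = -25/3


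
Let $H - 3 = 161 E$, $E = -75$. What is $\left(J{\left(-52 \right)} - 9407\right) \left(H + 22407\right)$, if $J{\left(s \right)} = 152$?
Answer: $-95650425$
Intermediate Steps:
$H = -12072$ ($H = 3 + 161 \left(-75\right) = 3 - 12075 = -12072$)
$\left(J{\left(-52 \right)} - 9407\right) \left(H + 22407\right) = \left(152 - 9407\right) \left(-12072 + 22407\right) = \left(-9255\right) 10335 = -95650425$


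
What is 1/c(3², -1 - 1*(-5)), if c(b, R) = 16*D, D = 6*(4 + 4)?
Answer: 1/768 ≈ 0.0013021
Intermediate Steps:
D = 48 (D = 6*8 = 48)
c(b, R) = 768 (c(b, R) = 16*48 = 768)
1/c(3², -1 - 1*(-5)) = 1/768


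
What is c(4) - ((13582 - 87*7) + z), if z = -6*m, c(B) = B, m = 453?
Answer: -10251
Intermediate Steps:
z = -2718 (z = -6*453 = -2718)
c(4) - ((13582 - 87*7) + z) = 4 - ((13582 - 87*7) - 2718) = 4 - ((13582 - 609) - 2718) = 4 - (12973 - 2718) = 4 - 1*10255 = 4 - 10255 = -10251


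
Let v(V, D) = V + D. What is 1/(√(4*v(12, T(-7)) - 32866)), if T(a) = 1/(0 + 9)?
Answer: -3*I*√1022/17374 ≈ -0.0055201*I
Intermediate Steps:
T(a) = ⅑ (T(a) = 1/9 = ⅑)
v(V, D) = D + V
1/(√(4*v(12, T(-7)) - 32866)) = 1/(√(4*(⅑ + 12) - 32866)) = 1/(√(4*(109/9) - 32866)) = 1/(√(436/9 - 32866)) = 1/(√(-295358/9)) = 1/(17*I*√1022/3) = -3*I*√1022/17374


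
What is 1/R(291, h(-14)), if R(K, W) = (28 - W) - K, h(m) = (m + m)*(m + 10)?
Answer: -1/375 ≈ -0.0026667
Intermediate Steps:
h(m) = 2*m*(10 + m) (h(m) = (2*m)*(10 + m) = 2*m*(10 + m))
R(K, W) = 28 - K - W
1/R(291, h(-14)) = 1/(28 - 1*291 - 2*(-14)*(10 - 14)) = 1/(28 - 291 - 2*(-14)*(-4)) = 1/(28 - 291 - 1*112) = 1/(28 - 291 - 112) = 1/(-375) = -1/375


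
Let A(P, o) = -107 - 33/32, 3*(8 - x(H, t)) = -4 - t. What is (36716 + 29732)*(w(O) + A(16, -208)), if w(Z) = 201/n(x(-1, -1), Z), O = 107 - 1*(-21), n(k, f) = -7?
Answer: -127210543/14 ≈ -9.0865e+6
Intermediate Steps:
x(H, t) = 28/3 + t/3 (x(H, t) = 8 - (-4 - t)/3 = 8 + (4/3 + t/3) = 28/3 + t/3)
O = 128 (O = 107 + 21 = 128)
w(Z) = -201/7 (w(Z) = 201/(-7) = 201*(-⅐) = -201/7)
A(P, o) = -3457/32 (A(P, o) = -107 - 33/32 = -3457/32)
(36716 + 29732)*(w(O) + A(16, -208)) = (36716 + 29732)*(-201/7 - 3457/32) = 66448*(-30631/224) = -127210543/14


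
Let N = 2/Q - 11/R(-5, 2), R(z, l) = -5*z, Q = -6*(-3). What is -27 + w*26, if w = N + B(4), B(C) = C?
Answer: 15401/225 ≈ 68.449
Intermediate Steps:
Q = 18
N = -74/225 (N = 2/18 - 11/((-5*(-5))) = 2*(1/18) - 11/25 = ⅑ - 11*1/25 = ⅑ - 11/25 = -74/225 ≈ -0.32889)
w = 826/225 (w = -74/225 + 4 = 826/225 ≈ 3.6711)
-27 + w*26 = -27 + (826/225)*26 = -27 + 21476/225 = 15401/225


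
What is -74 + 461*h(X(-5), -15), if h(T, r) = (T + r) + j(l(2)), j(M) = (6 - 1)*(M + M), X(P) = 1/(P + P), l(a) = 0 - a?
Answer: -162551/10 ≈ -16255.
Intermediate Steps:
l(a) = -a
X(P) = 1/(2*P)
j(M) = 10*M (j(M) = 5*(2*M) = 10*M)
h(T, r) = -20 + T + r (h(T, r) = (T + r) + 10*(-1*2) = (T + r) + 10*(-2) = (T + r) - 20 = -20 + T + r)
-74 + 461*h(X(-5), -15) = -74 + 461*(-20 + (½)/(-5) - 15) = -74 + 461*(-20 + (½)*(-⅕) - 15) = -74 + 461*(-20 - ⅒ - 15) = -74 + 461*(-351/10) = -74 - 161811/10 = -162551/10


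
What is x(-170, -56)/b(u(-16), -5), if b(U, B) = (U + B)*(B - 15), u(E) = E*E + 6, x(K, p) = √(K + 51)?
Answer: -I*√119/5140 ≈ -0.0021223*I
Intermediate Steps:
x(K, p) = √(51 + K)
u(E) = 6 + E² (u(E) = E² + 6 = 6 + E²)
b(U, B) = (-15 + B)*(B + U) (b(U, B) = (B + U)*(-15 + B) = (-15 + B)*(B + U))
x(-170, -56)/b(u(-16), -5) = √(51 - 170)/((-5)² - 15*(-5) - 15*(6 + (-16)²) - 5*(6 + (-16)²)) = √(-119)/(25 + 75 - 15*(6 + 256) - 5*(6 + 256)) = (I*√119)/(25 + 75 - 15*262 - 5*262) = (I*√119)/(25 + 75 - 3930 - 1310) = (I*√119)/(-5140) = (I*√119)*(-1/5140) = -I*√119/5140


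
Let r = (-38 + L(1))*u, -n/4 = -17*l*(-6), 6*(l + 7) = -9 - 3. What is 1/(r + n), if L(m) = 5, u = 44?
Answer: 1/2220 ≈ 0.00045045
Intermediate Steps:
l = -9 (l = -7 + (-9 - 3)/6 = -7 + (1/6)*(-12) = -7 - 2 = -9)
n = 3672 (n = -4*(-17*(-9))*(-6) = -612*(-6) = -4*(-918) = 3672)
r = -1452 (r = (-38 + 5)*44 = -33*44 = -1452)
1/(r + n) = 1/(-1452 + 3672) = 1/2220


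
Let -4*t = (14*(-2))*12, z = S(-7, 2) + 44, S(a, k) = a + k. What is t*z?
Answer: 3276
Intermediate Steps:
z = 39 (z = (-7 + 2) + 44 = -5 + 44 = 39)
t = 84 (t = -14*(-2)*12/4 = -(-7)*12 = -¼*(-336) = 84)
t*z = 84*39 = 3276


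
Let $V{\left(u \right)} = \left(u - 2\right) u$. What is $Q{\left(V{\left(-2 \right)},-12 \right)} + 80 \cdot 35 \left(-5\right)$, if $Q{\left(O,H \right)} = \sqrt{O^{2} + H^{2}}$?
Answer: $-14000 + 4 \sqrt{13} \approx -13986.0$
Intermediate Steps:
$V{\left(u \right)} = u \left(-2 + u\right)$ ($V{\left(u \right)} = \left(u - 2\right) u = \left(-2 + u\right) u = u \left(-2 + u\right)$)
$Q{\left(O,H \right)} = \sqrt{H^{2} + O^{2}}$
$Q{\left(V{\left(-2 \right)},-12 \right)} + 80 \cdot 35 \left(-5\right) = \sqrt{\left(-12\right)^{2} + \left(- 2 \left(-2 - 2\right)\right)^{2}} + 80 \cdot 35 \left(-5\right) = \sqrt{144 + \left(\left(-2\right) \left(-4\right)\right)^{2}} + 80 \left(-175\right) = \sqrt{144 + 8^{2}} - 14000 = \sqrt{144 + 64} - 14000 = \sqrt{208} - 14000 = 4 \sqrt{13} - 14000 = -14000 + 4 \sqrt{13}$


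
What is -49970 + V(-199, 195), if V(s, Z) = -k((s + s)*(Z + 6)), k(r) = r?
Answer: 30028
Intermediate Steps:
V(s, Z) = -2*s*(6 + Z) (V(s, Z) = -(s + s)*(Z + 6) = -2*s*(6 + Z))
-49970 + V(-199, 195) = -49970 - 2*(-199)*(6 + 195) = -49970 - 2*(-199)*201 = -49970 + 79998 = 30028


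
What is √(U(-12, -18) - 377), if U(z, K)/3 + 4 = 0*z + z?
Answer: 5*I*√17 ≈ 20.616*I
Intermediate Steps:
U(z, K) = -12 + 3*z (U(z, K) = -12 + 3*(0*z + z) = -12 + 3*(0 + z) = -12 + 3*z)
√(U(-12, -18) - 377) = √((-12 + 3*(-12)) - 377) = √((-12 - 36) - 377) = √(-48 - 377) = √(-425) = 5*I*√17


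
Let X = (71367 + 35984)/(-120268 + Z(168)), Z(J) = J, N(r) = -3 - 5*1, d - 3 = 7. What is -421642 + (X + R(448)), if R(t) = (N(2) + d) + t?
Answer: -50585266551/120100 ≈ -4.2119e+5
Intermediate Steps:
d = 10 (d = 3 + 7 = 10)
N(r) = -8 (N(r) = -3 - 5 = -8)
X = -107351/120100 (X = (71367 + 35984)/(-120268 + 168) = 107351/(-120100) = 107351*(-1/120100) = -107351/120100 ≈ -0.89385)
R(t) = 2 + t (R(t) = (-8 + 10) + t = 2 + t)
-421642 + (X + R(448)) = -421642 + (-107351/120100 + (2 + 448)) = -421642 + (-107351/120100 + 450) = -421642 + 53937649/120100 = -50585266551/120100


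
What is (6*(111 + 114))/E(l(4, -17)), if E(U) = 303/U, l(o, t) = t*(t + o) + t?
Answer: 91800/101 ≈ 908.91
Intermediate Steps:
l(o, t) = t + t*(o + t) (l(o, t) = t*(o + t) + t = t + t*(o + t))
(6*(111 + 114))/E(l(4, -17)) = (6*(111 + 114))/((303/((-17*(1 + 4 - 17))))) = (6*225)/((303/((-17*(-12))))) = 1350/((303/204)) = 1350/((303*(1/204))) = 1350/(101/68) = 1350*(68/101) = 91800/101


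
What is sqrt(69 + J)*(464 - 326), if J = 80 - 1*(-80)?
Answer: 138*sqrt(229) ≈ 2088.3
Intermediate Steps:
J = 160 (J = 80 + 80 = 160)
sqrt(69 + J)*(464 - 326) = sqrt(69 + 160)*(464 - 326) = sqrt(229)*138 = 138*sqrt(229)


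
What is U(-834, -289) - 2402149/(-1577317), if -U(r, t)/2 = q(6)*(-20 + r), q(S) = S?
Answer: 16166746765/1577317 ≈ 10250.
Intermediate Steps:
U(r, t) = 240 - 12*r (U(r, t) = -12*(-20 + r) = -2*(-120 + 6*r) = 240 - 12*r)
U(-834, -289) - 2402149/(-1577317) = (240 - 12*(-834)) - 2402149/(-1577317) = (240 + 10008) - 2402149*(-1/1577317) = 10248 + 2402149/1577317 = 16166746765/1577317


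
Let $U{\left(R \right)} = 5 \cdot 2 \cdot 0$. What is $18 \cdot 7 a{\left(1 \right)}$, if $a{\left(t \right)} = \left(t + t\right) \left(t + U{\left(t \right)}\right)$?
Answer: $252$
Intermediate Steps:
$U{\left(R \right)} = 0$ ($U{\left(R \right)} = 10 \cdot 0 = 0$)
$a{\left(t \right)} = 2 t^{2}$ ($a{\left(t \right)} = \left(t + t\right) \left(t + 0\right) = 2 t t = 2 t^{2}$)
$18 \cdot 7 a{\left(1 \right)} = 18 \cdot 7 \cdot 2 \cdot 1^{2} = 126 \cdot 2 \cdot 1 = 126 \cdot 2 = 252$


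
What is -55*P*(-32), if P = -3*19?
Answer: -100320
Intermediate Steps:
P = -57
-55*P*(-32) = -55*(-57)*(-32) = 3135*(-32) = -100320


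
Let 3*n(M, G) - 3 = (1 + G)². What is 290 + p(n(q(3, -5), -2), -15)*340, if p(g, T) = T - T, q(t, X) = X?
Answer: 290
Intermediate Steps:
n(M, G) = 1 + (1 + G)²/3
p(g, T) = 0
290 + p(n(q(3, -5), -2), -15)*340 = 290 + 0*340 = 290 + 0 = 290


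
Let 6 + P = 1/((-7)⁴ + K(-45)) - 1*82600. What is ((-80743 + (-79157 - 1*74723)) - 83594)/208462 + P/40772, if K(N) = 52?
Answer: -37033622211613/10424529632396 ≈ -3.5525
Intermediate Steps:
P = -202632517/2453 (P = -6 + (1/((-7)⁴ + 52) - 1*82600) = -6 + (1/(2401 + 52) - 82600) = -6 + (1/2453 - 82600) = -6 - 202617799/2453 = -202632517/2453 ≈ -82606.)
((-80743 + (-79157 - 1*74723)) - 83594)/208462 + P/40772 = ((-80743 + (-79157 - 1*74723)) - 83594)/208462 - 202632517/2453/40772 = ((-80743 + (-79157 - 74723)) - 83594)*(1/208462) - 202632517/2453*1/40772 = ((-80743 - 153880) - 83594)*(1/208462) - 202632517/100013716 = (-234623 - 83594)*(1/208462) - 202632517/100013716 = -318217*1/208462 - 202632517/100013716 = -318217/208462 - 202632517/100013716 = -37033622211613/10424529632396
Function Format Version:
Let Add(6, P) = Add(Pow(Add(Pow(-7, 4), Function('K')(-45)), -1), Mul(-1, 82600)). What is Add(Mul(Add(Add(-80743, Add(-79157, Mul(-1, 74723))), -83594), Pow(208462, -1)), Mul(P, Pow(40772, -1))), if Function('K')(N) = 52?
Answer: Rational(-37033622211613, 10424529632396) ≈ -3.5525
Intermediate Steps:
P = Rational(-202632517, 2453) (P = Add(-6, Add(Pow(Add(Pow(-7, 4), 52), -1), Mul(-1, 82600))) = Add(-6, Add(Pow(Add(2401, 52), -1), -82600)) = Add(-6, Add(Pow(2453, -1), -82600)) = Add(-6, Add(Rational(1, 2453), -82600)) = Add(-6, Rational(-202617799, 2453)) = Rational(-202632517, 2453) ≈ -82606.)
Add(Mul(Add(Add(-80743, Add(-79157, Mul(-1, 74723))), -83594), Pow(208462, -1)), Mul(P, Pow(40772, -1))) = Add(Mul(Add(Add(-80743, Add(-79157, Mul(-1, 74723))), -83594), Pow(208462, -1)), Mul(Rational(-202632517, 2453), Pow(40772, -1))) = Add(Mul(Add(Add(-80743, Add(-79157, -74723)), -83594), Rational(1, 208462)), Mul(Rational(-202632517, 2453), Rational(1, 40772))) = Add(Mul(Add(Add(-80743, -153880), -83594), Rational(1, 208462)), Rational(-202632517, 100013716)) = Add(Mul(Add(-234623, -83594), Rational(1, 208462)), Rational(-202632517, 100013716)) = Add(Mul(-318217, Rational(1, 208462)), Rational(-202632517, 100013716)) = Add(Rational(-318217, 208462), Rational(-202632517, 100013716)) = Rational(-37033622211613, 10424529632396)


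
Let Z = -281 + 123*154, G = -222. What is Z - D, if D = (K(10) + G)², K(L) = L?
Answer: -26283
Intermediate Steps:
D = 44944 (D = (10 - 222)² = (-212)² = 44944)
Z = 18661 (Z = -281 + 18942 = 18661)
Z - D = 18661 - 1*44944 = 18661 - 44944 = -26283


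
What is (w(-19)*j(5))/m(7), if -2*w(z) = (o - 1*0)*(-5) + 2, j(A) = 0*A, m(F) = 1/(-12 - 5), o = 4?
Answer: 0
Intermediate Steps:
m(F) = -1/17 (m(F) = 1/(-17) = -1/17)
j(A) = 0
w(z) = 9 (w(z) = -((4 - 1*0)*(-5) + 2)/2 = -((4 + 0)*(-5) + 2)/2 = -(4*(-5) + 2)/2 = -(-20 + 2)/2 = -½*(-18) = 9)
(w(-19)*j(5))/m(7) = (9*0)/(-1/17) = -17*0 = 0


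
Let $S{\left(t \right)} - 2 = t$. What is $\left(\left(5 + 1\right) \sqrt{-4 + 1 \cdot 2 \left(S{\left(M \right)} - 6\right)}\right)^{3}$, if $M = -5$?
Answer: $- 4752 i \sqrt{22} \approx - 22289.0 i$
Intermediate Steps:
$S{\left(t \right)} = 2 + t$
$\left(\left(5 + 1\right) \sqrt{-4 + 1 \cdot 2 \left(S{\left(M \right)} - 6\right)}\right)^{3} = \left(\left(5 + 1\right) \sqrt{-4 + 1 \cdot 2 \left(\left(2 - 5\right) - 6\right)}\right)^{3} = \left(6 \sqrt{-4 + 2 \left(-3 - 6\right)}\right)^{3} = \left(6 \sqrt{-4 + 2 \left(-9\right)}\right)^{3} = \left(6 \sqrt{-4 - 18}\right)^{3} = \left(6 \sqrt{-22}\right)^{3} = \left(6 i \sqrt{22}\right)^{3} = - 4752 i \sqrt{22}$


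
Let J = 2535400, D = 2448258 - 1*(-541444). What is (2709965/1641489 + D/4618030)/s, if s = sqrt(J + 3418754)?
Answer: 4355565653807*sqrt(5954154)/11283784894517991795 ≈ 0.00094189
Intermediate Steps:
D = 2989702 (D = 2448258 + 541444 = 2989702)
s = sqrt(5954154) (s = sqrt(2535400 + 3418754) = sqrt(5954154) ≈ 2440.1)
(2709965/1641489 + D/4618030)/s = (2709965/1641489 + 2989702/4618030)/(sqrt(5954154)) = (2709965*(1/1641489) + 2989702*(1/4618030))*(sqrt(5954154)/5954154) = (2709965/1641489 + 1494851/2309015)*(sqrt(5954154)/5954154) = 8711131307614*(sqrt(5954154)/5954154)/3790222723335 = 4355565653807*sqrt(5954154)/11283784894517991795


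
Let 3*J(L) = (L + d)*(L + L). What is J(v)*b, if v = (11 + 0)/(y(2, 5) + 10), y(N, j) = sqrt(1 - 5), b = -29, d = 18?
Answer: -65714/169 + 166837*I/2028 ≈ -388.84 + 82.267*I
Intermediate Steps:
y(N, j) = 2*I (y(N, j) = sqrt(-4) = 2*I)
v = 11*(10 - 2*I)/104 (v = (11 + 0)/(2*I + 10) = 11/(10 + 2*I) = 11*((10 - 2*I)/104) = 11*(10 - 2*I)/104 ≈ 1.0577 - 0.21154*I)
J(L) = 2*L*(18 + L)/3 (J(L) = ((L + 18)*(L + L))/3 = ((18 + L)*(2*L))/3 = (2*L*(18 + L))/3 = 2*L*(18 + L)/3)
J(v)*b = (2*(55/52 - 11*I/52)*(18 + (55/52 - 11*I/52))/3)*(-29) = (2*(55/52 - 11*I/52)*(991/52 - 11*I/52)/3)*(-29) = -58*(55/52 - 11*I/52)*(991/52 - 11*I/52)/3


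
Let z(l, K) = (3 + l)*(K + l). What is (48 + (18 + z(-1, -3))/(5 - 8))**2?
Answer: 17956/9 ≈ 1995.1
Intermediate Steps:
(48 + (18 + z(-1, -3))/(5 - 8))**2 = (48 + (18 + ((-1)**2 + 3*(-3) + 3*(-1) - 3*(-1)))/(5 - 8))**2 = (48 + (18 + (1 - 9 - 3 + 3))/(-3))**2 = (48 + (18 - 8)*(-1/3))**2 = (48 + 10*(-1/3))**2 = (48 - 10/3)**2 = (134/3)**2 = 17956/9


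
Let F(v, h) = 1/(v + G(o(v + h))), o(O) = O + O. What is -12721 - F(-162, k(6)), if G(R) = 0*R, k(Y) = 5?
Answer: -2060801/162 ≈ -12721.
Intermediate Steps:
o(O) = 2*O
G(R) = 0
F(v, h) = 1/v (F(v, h) = 1/(v + 0) = 1/v)
-12721 - F(-162, k(6)) = -12721 - 1/(-162) = -12721 - 1*(-1/162) = -12721 + 1/162 = -2060801/162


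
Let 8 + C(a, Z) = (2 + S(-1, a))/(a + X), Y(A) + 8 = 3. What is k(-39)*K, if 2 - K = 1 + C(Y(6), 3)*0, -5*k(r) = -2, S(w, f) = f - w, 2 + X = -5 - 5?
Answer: 2/5 ≈ 0.40000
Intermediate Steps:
Y(A) = -5 (Y(A) = -8 + 3 = -5)
X = -12 (X = -2 + (-5 - 5) = -2 - 10 = -12)
C(a, Z) = -8 + (3 + a)/(-12 + a) (C(a, Z) = -8 + (2 + (a - 1*(-1)))/(a - 12) = -8 + (2 + (a + 1))/(-12 + a) = -8 + (2 + (1 + a))/(-12 + a) = -8 + (3 + a)/(-12 + a))
k(r) = 2/5 (k(r) = -1/5*(-2) = 2/5)
K = 1 (K = 2 - (1 + ((99 - 7*(-5))/(-12 - 5))*0) = 2 - (1 + ((99 + 35)/(-17))*0) = 2 - (1 - 1/17*134*0) = 2 - (1 - 134/17*0) = 2 - (1 + 0) = 2 - 1*1 = 2 - 1 = 1)
k(-39)*K = (2/5)*1 = 2/5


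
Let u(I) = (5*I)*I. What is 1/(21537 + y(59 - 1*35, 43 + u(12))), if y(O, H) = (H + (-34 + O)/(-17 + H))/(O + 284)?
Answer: 57442/1237270651 ≈ 4.6426e-5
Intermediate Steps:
u(I) = 5*I²
y(O, H) = (H + (-34 + O)/(-17 + H))/(284 + O)
1/(21537 + y(59 - 1*35, 43 + u(12))) = 1/(21537 + (-34 + (59 - 1*35) + (43 + 5*12²)² - 17*(43 + 5*12²))/(-4828 - 17*(59 - 1*35) + 284*(43 + 5*12²) + (43 + 5*12²)*(59 - 1*35))) = 1/(21537 + (-34 + (59 - 35) + (43 + 5*144)² - 17*(43 + 5*144))/(-4828 - 17*(59 - 35) + 284*(43 + 5*144) + (43 + 5*144)*(59 - 35))) = 1/(21537 + (-34 + 24 + (43 + 720)² - 17*(43 + 720))/(-4828 - 17*24 + 284*(43 + 720) + (43 + 720)*24)) = 1/(21537 + (-34 + 24 + 763² - 17*763)/(-4828 - 408 + 284*763 + 763*24)) = 1/(21537 + (-34 + 24 + 582169 - 12971)/(-4828 - 408 + 216692 + 18312)) = 1/(21537 + 569188/229768) = 1/(21537 + (1/229768)*569188) = 1/(21537 + 142297/57442) = 1/(1237270651/57442) = 57442/1237270651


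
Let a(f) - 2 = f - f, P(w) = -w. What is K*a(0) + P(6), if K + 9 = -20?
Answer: -64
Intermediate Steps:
a(f) = 2 (a(f) = 2 + (f - f) = 2 + 0 = 2)
K = -29 (K = -9 - 20 = -29)
K*a(0) + P(6) = -29*2 - 1*6 = -58 - 6 = -64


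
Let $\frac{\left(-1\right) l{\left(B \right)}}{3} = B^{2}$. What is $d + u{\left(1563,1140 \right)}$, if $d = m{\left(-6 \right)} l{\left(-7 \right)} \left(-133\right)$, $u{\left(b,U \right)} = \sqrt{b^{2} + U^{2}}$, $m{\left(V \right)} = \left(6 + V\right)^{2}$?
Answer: $3 \sqrt{415841} \approx 1934.6$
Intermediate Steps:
$l{\left(B \right)} = - 3 B^{2}$
$u{\left(b,U \right)} = \sqrt{U^{2} + b^{2}}$
$d = 0$ ($d = \left(6 - 6\right)^{2} \left(- 3 \left(-7\right)^{2}\right) \left(-133\right) = 0^{2} \left(\left(-3\right) 49\right) \left(-133\right) = 0 \left(-147\right) \left(-133\right) = 0 \left(-133\right) = 0$)
$d + u{\left(1563,1140 \right)} = 0 + \sqrt{1140^{2} + 1563^{2}} = 0 + \sqrt{1299600 + 2442969} = 0 + \sqrt{3742569} = 0 + 3 \sqrt{415841} = 3 \sqrt{415841}$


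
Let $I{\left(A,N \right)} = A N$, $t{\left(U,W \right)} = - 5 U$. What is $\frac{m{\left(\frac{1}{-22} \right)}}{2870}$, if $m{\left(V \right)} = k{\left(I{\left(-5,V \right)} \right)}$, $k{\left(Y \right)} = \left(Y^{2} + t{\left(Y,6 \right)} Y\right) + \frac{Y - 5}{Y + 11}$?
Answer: $- \frac{1888}{8577569} \approx -0.00022011$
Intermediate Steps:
$k{\left(Y \right)} = - 4 Y^{2} + \frac{-5 + Y}{11 + Y}$ ($k{\left(Y \right)} = \left(Y^{2} + - 5 Y Y\right) + \frac{Y - 5}{Y + 11} = \left(Y^{2} - 5 Y^{2}\right) + \frac{-5 + Y}{11 + Y} = - 4 Y^{2} + \frac{-5 + Y}{11 + Y}$)
$m{\left(V \right)} = \frac{-5 - 1100 V^{2} - 5 V + 500 V^{3}}{11 - 5 V}$ ($m{\left(V \right)} = \frac{-5 - 5 V - 44 \left(- 5 V\right)^{2} - 4 \left(- 5 V\right)^{3}}{11 - 5 V} = \frac{-5 - 5 V - 44 \cdot 25 V^{2} - 4 \left(- 125 V^{3}\right)}{11 - 5 V} = \frac{-5 - 5 V - 1100 V^{2} + 500 V^{3}}{11 - 5 V} = \frac{-5 - 1100 V^{2} - 5 V + 500 V^{3}}{11 - 5 V}$)
$\frac{m{\left(\frac{1}{-22} \right)}}{2870} = \frac{5 \frac{1}{-11 + \frac{5}{-22}} \left(1 + \frac{1}{-22} - 100 \left(\frac{1}{-22}\right)^{3} + 220 \left(\frac{1}{-22}\right)^{2}\right)}{2870} = \frac{5 \left(1 - \frac{1}{22} - 100 \left(- \frac{1}{22}\right)^{3} + 220 \left(- \frac{1}{22}\right)^{2}\right)}{-11 + 5 \left(- \frac{1}{22}\right)} \frac{1}{2870} = \frac{5 \left(1 - \frac{1}{22} - - \frac{25}{2662} + 220 \cdot \frac{1}{484}\right)}{-11 - \frac{5}{22}} \cdot \frac{1}{2870} = \frac{5 \left(1 - \frac{1}{22} + \frac{25}{2662} + \frac{5}{11}\right)}{- \frac{247}{22}} \cdot \frac{1}{2870} = 5 \left(- \frac{22}{247}\right) \frac{1888}{1331} \cdot \frac{1}{2870} = \left(- \frac{18880}{29887}\right) \frac{1}{2870} = - \frac{1888}{8577569}$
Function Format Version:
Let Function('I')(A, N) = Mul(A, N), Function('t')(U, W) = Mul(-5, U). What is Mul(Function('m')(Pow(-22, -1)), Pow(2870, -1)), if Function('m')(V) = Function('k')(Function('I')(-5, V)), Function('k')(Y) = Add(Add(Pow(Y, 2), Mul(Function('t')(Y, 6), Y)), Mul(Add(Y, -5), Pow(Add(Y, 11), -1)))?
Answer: Rational(-1888, 8577569) ≈ -0.00022011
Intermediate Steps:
Function('k')(Y) = Add(Mul(-4, Pow(Y, 2)), Mul(Pow(Add(11, Y), -1), Add(-5, Y))) (Function('k')(Y) = Add(Add(Pow(Y, 2), Mul(Mul(-5, Y), Y)), Mul(Add(Y, -5), Pow(Add(Y, 11), -1))) = Add(Add(Pow(Y, 2), Mul(-5, Pow(Y, 2))), Mul(Add(-5, Y), Pow(Add(11, Y), -1))) = Add(Mul(-4, Pow(Y, 2)), Mul(Pow(Add(11, Y), -1), Add(-5, Y))))
Function('m')(V) = Mul(Pow(Add(11, Mul(-5, V)), -1), Add(-5, Mul(-1100, Pow(V, 2)), Mul(-5, V), Mul(500, Pow(V, 3)))) (Function('m')(V) = Mul(Pow(Add(11, Mul(-5, V)), -1), Add(-5, Mul(-5, V), Mul(-44, Pow(Mul(-5, V), 2)), Mul(-4, Pow(Mul(-5, V), 3)))) = Mul(Pow(Add(11, Mul(-5, V)), -1), Add(-5, Mul(-5, V), Mul(-44, Mul(25, Pow(V, 2))), Mul(-4, Mul(-125, Pow(V, 3))))) = Mul(Pow(Add(11, Mul(-5, V)), -1), Add(-5, Mul(-5, V), Mul(-1100, Pow(V, 2)), Mul(500, Pow(V, 3)))) = Mul(Pow(Add(11, Mul(-5, V)), -1), Add(-5, Mul(-1100, Pow(V, 2)), Mul(-5, V), Mul(500, Pow(V, 3)))))
Mul(Function('m')(Pow(-22, -1)), Pow(2870, -1)) = Mul(Mul(5, Pow(Add(-11, Mul(5, Pow(-22, -1))), -1), Add(1, Pow(-22, -1), Mul(-100, Pow(Pow(-22, -1), 3)), Mul(220, Pow(Pow(-22, -1), 2)))), Pow(2870, -1)) = Mul(Mul(5, Pow(Add(-11, Mul(5, Rational(-1, 22))), -1), Add(1, Rational(-1, 22), Mul(-100, Pow(Rational(-1, 22), 3)), Mul(220, Pow(Rational(-1, 22), 2)))), Rational(1, 2870)) = Mul(Mul(5, Pow(Add(-11, Rational(-5, 22)), -1), Add(1, Rational(-1, 22), Mul(-100, Rational(-1, 10648)), Mul(220, Rational(1, 484)))), Rational(1, 2870)) = Mul(Mul(5, Pow(Rational(-247, 22), -1), Add(1, Rational(-1, 22), Rational(25, 2662), Rational(5, 11))), Rational(1, 2870)) = Mul(Mul(5, Rational(-22, 247), Rational(1888, 1331)), Rational(1, 2870)) = Mul(Rational(-18880, 29887), Rational(1, 2870)) = Rational(-1888, 8577569)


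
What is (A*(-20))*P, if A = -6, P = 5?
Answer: 600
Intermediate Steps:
(A*(-20))*P = -6*(-20)*5 = 120*5 = 600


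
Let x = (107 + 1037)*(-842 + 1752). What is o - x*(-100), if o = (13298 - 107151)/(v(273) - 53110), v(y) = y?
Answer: 5500543141853/52837 ≈ 1.0410e+8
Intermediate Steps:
x = 1041040 (x = 1144*910 = 1041040)
o = 93853/52837 (o = (13298 - 107151)/(273 - 53110) = -93853/(-52837) = -93853*(-1/52837) = 93853/52837 ≈ 1.7763)
o - x*(-100) = 93853/52837 - 1041040*(-100) = 93853/52837 - 1*(-104104000) = 93853/52837 + 104104000 = 5500543141853/52837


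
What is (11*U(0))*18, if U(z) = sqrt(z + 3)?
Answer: 198*sqrt(3) ≈ 342.95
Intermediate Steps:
U(z) = sqrt(3 + z)
(11*U(0))*18 = (11*sqrt(3 + 0))*18 = (11*sqrt(3))*18 = 198*sqrt(3)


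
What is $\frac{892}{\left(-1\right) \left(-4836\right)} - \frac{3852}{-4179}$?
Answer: $\frac{1862995}{1684137} \approx 1.1062$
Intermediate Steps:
$\frac{892}{\left(-1\right) \left(-4836\right)} - \frac{3852}{-4179} = \frac{892}{4836} - - \frac{1284}{1393} = 892 \cdot \frac{1}{4836} + \frac{1284}{1393} = \frac{223}{1209} + \frac{1284}{1393} = \frac{1862995}{1684137}$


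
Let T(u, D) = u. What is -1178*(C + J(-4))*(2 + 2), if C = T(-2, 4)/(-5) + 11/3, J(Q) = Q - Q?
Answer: -287432/15 ≈ -19162.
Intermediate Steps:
J(Q) = 0
C = 61/15 (C = -2/(-5) + 11/3 = -2*(-1/5) + 11*(1/3) = 2/5 + 11/3 = 61/15 ≈ 4.0667)
-1178*(C + J(-4))*(2 + 2) = -1178*(61/15 + 0)*(2 + 2) = -71858*4/15 = -1178*244/15 = -287432/15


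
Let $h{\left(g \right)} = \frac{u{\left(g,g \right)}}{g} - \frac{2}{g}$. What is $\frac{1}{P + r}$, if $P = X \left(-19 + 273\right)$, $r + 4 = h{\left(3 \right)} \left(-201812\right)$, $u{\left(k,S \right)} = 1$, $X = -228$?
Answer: $\frac{3}{28064} \approx 0.0001069$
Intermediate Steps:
$h{\left(g \right)} = - \frac{1}{g}$ ($h{\left(g \right)} = 1 \frac{1}{g} - \frac{2}{g} = \frac{1}{g} - \frac{2}{g} = - \frac{1}{g}$)
$r = \frac{201800}{3}$ ($r = -4 + - \frac{1}{3} \left(-201812\right) = -4 + \left(-1\right) \frac{1}{3} \left(-201812\right) = -4 - - \frac{201812}{3} = -4 + \frac{201812}{3} = \frac{201800}{3} \approx 67267.0$)
$P = -57912$ ($P = - 228 \left(-19 + 273\right) = \left(-228\right) 254 = -57912$)
$\frac{1}{P + r} = \frac{1}{-57912 + \frac{201800}{3}} = \frac{1}{\frac{28064}{3}} = \frac{3}{28064}$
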